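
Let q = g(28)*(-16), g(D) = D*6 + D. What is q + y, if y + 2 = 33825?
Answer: 30687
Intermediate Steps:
y = 33823 (y = -2 + 33825 = 33823)
g(D) = 7*D (g(D) = 6*D + D = 7*D)
q = -3136 (q = (7*28)*(-16) = 196*(-16) = -3136)
q + y = -3136 + 33823 = 30687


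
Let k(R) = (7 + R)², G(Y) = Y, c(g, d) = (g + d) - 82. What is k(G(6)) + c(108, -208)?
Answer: -13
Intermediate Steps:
c(g, d) = -82 + d + g (c(g, d) = (d + g) - 82 = -82 + d + g)
k(G(6)) + c(108, -208) = (7 + 6)² + (-82 - 208 + 108) = 13² - 182 = 169 - 182 = -13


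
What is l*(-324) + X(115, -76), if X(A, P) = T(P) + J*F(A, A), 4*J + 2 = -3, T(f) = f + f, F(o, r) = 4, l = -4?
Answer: 1139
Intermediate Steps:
T(f) = 2*f
J = -5/4 (J = -1/2 + (1/4)*(-3) = -1/2 - 3/4 = -5/4 ≈ -1.2500)
X(A, P) = -5 + 2*P (X(A, P) = 2*P - 5/4*4 = 2*P - 5 = -5 + 2*P)
l*(-324) + X(115, -76) = -4*(-324) + (-5 + 2*(-76)) = 1296 + (-5 - 152) = 1296 - 157 = 1139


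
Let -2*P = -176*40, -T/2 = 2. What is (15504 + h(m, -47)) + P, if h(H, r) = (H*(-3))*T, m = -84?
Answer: 18016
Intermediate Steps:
T = -4 (T = -2*2 = -4)
h(H, r) = 12*H (h(H, r) = (H*(-3))*(-4) = -3*H*(-4) = 12*H)
P = 3520 (P = -(-88)*40 = -½*(-7040) = 3520)
(15504 + h(m, -47)) + P = (15504 + 12*(-84)) + 3520 = (15504 - 1008) + 3520 = 14496 + 3520 = 18016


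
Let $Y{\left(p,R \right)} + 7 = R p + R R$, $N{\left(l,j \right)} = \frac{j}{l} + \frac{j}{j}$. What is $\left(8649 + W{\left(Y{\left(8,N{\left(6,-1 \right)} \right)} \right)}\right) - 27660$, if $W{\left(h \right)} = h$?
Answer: $- \frac{684383}{36} \approx -19011.0$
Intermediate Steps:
$N{\left(l,j \right)} = 1 + \frac{j}{l}$ ($N{\left(l,j \right)} = \frac{j}{l} + 1 = 1 + \frac{j}{l}$)
$Y{\left(p,R \right)} = -7 + R^{2} + R p$ ($Y{\left(p,R \right)} = -7 + \left(R p + R R\right) = -7 + \left(R p + R^{2}\right) = -7 + \left(R^{2} + R p\right) = -7 + R^{2} + R p$)
$\left(8649 + W{\left(Y{\left(8,N{\left(6,-1 \right)} \right)} \right)}\right) - 27660 = \left(8649 + \left(-7 + \left(\frac{-1 + 6}{6}\right)^{2} + \frac{-1 + 6}{6} \cdot 8\right)\right) - 27660 = \left(8649 + \left(-7 + \left(\frac{1}{6} \cdot 5\right)^{2} + \frac{1}{6} \cdot 5 \cdot 8\right)\right) - 27660 = \left(8649 + \left(-7 + \left(\frac{5}{6}\right)^{2} + \frac{5}{6} \cdot 8\right)\right) - 27660 = \left(8649 + \left(-7 + \frac{25}{36} + \frac{20}{3}\right)\right) - 27660 = \left(8649 + \frac{13}{36}\right) - 27660 = \frac{311377}{36} - 27660 = - \frac{684383}{36}$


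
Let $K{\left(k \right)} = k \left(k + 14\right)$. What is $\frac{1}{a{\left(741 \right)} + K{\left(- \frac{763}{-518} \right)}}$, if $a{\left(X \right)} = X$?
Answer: $\frac{5476}{4182521} \approx 0.0013093$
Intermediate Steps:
$K{\left(k \right)} = k \left(14 + k\right)$
$\frac{1}{a{\left(741 \right)} + K{\left(- \frac{763}{-518} \right)}} = \frac{1}{741 + - \frac{763}{-518} \left(14 - \frac{763}{-518}\right)} = \frac{1}{741 + \left(-763\right) \left(- \frac{1}{518}\right) \left(14 - - \frac{109}{74}\right)} = \frac{1}{741 + \frac{109 \left(14 + \frac{109}{74}\right)}{74}} = \frac{1}{741 + \frac{109}{74} \cdot \frac{1145}{74}} = \frac{1}{741 + \frac{124805}{5476}} = \frac{1}{\frac{4182521}{5476}} = \frac{5476}{4182521}$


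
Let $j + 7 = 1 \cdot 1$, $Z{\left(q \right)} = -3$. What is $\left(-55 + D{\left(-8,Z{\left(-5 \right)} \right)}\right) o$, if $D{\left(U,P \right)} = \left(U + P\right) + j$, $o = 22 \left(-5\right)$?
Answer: $7920$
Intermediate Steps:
$o = -110$
$j = -6$ ($j = -7 + 1 \cdot 1 = -7 + 1 = -6$)
$D{\left(U,P \right)} = -6 + P + U$ ($D{\left(U,P \right)} = \left(U + P\right) - 6 = \left(P + U\right) - 6 = -6 + P + U$)
$\left(-55 + D{\left(-8,Z{\left(-5 \right)} \right)}\right) o = \left(-55 - 17\right) \left(-110\right) = \left(-72\right) \left(-110\right) = 7920$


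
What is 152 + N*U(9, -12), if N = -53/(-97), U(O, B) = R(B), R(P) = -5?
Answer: 14479/97 ≈ 149.27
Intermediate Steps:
U(O, B) = -5
N = 53/97 (N = -53*(-1/97) = 53/97 ≈ 0.54639)
152 + N*U(9, -12) = 152 + (53/97)*(-5) = 152 - 265/97 = 14479/97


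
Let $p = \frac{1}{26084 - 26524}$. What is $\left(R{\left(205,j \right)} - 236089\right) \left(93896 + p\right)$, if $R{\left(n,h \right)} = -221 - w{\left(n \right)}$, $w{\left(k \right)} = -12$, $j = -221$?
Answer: $- \frac{4881236023611}{220} \approx -2.2187 \cdot 10^{10}$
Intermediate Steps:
$p = - \frac{1}{440}$ ($p = \frac{1}{-440} = - \frac{1}{440} \approx -0.0022727$)
$R{\left(n,h \right)} = -209$ ($R{\left(n,h \right)} = -221 - -12 = -221 + 12 = -209$)
$\left(R{\left(205,j \right)} - 236089\right) \left(93896 + p\right) = \left(-209 - 236089\right) \left(93896 - \frac{1}{440}\right) = \left(-236298\right) \frac{41314239}{440} = - \frac{4881236023611}{220}$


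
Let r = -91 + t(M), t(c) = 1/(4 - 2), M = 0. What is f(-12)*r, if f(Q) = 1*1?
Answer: -181/2 ≈ -90.500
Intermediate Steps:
t(c) = 1/2
f(Q) = 1
r = -181/2 (r = -91 + 1/2 = -181/2 ≈ -90.500)
f(-12)*r = 1*(-181/2) = -181/2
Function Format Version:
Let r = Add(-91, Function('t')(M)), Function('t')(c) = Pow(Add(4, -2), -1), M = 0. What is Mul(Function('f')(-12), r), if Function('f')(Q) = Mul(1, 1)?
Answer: Rational(-181, 2) ≈ -90.500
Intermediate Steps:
Function('t')(c) = Rational(1, 2) (Function('t')(c) = Pow(2, -1) = Rational(1, 2))
Function('f')(Q) = 1
r = Rational(-181, 2) (r = Add(-91, Rational(1, 2)) = Rational(-181, 2) ≈ -90.500)
Mul(Function('f')(-12), r) = Mul(1, Rational(-181, 2)) = Rational(-181, 2)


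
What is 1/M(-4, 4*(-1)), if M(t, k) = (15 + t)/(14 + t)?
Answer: 10/11 ≈ 0.90909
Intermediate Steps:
M(t, k) = (15 + t)/(14 + t)
1/M(-4, 4*(-1)) = 1/((15 - 4)/(14 - 4)) = 1/(11/10) = 10/11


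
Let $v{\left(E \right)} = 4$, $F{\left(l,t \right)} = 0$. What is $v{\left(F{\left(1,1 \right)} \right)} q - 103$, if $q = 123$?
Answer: $389$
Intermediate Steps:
$v{\left(F{\left(1,1 \right)} \right)} q - 103 = 4 \cdot 123 - 103 = 492 - 103 = 389$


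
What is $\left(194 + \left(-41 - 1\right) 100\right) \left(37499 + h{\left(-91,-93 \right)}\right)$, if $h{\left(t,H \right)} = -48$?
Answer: $-150028706$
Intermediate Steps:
$\left(194 + \left(-41 - 1\right) 100\right) \left(37499 + h{\left(-91,-93 \right)}\right) = \left(194 + \left(-41 - 1\right) 100\right) \left(37499 - 48\right) = \left(194 - 4200\right) 37451 = \left(-4006\right) 37451 = -150028706$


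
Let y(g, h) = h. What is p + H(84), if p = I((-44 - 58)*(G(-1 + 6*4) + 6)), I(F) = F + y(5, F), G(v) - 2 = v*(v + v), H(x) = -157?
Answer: -217621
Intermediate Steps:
G(v) = 2 + 2*v² (G(v) = 2 + v*(v + v) = 2 + v*(2*v) = 2 + 2*v²)
I(F) = 2*F (I(F) = F + F = 2*F)
p = -217464 (p = 2*((-44 - 58)*((2 + 2*(-1 + 6*4)²) + 6)) = 2*(-102*((2 + 2*(-1 + 24)²) + 6)) = 2*(-102*((2 + 2*23²) + 6)) = 2*(-102*((2 + 2*529) + 6)) = 2*(-102*((2 + 1058) + 6)) = 2*(-102*(1060 + 6)) = 2*(-102*1066) = 2*(-108732) = -217464)
p + H(84) = -217464 - 157 = -217621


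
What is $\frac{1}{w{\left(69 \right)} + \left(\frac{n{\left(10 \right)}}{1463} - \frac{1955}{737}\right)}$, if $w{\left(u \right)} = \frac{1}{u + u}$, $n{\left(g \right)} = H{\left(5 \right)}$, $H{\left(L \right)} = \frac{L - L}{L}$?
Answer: $- \frac{101706}{269053} \approx -0.37801$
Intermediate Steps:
$H{\left(L \right)} = 0$ ($H{\left(L \right)} = \frac{0}{L} = 0$)
$n{\left(g \right)} = 0$
$w{\left(u \right)} = \frac{1}{2 u}$
$\frac{1}{w{\left(69 \right)} + \left(\frac{n{\left(10 \right)}}{1463} - \frac{1955}{737}\right)} = \frac{1}{\frac{1}{2 \cdot 69} + \left(\frac{0}{1463} - \frac{1955}{737}\right)} = \frac{1}{\frac{1}{2} \cdot \frac{1}{69} + \left(0 \cdot \frac{1}{1463} - \frac{1955}{737}\right)} = \frac{1}{\frac{1}{138} + \left(0 - \frac{1955}{737}\right)} = \frac{1}{\frac{1}{138} - \frac{1955}{737}} = \frac{1}{- \frac{269053}{101706}} = - \frac{101706}{269053}$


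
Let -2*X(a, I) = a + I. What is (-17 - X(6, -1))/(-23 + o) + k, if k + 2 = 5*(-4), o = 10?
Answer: -543/26 ≈ -20.885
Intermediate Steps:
X(a, I) = -I/2 - a/2 (X(a, I) = -(a + I)/2 = -(I + a)/2 = -I/2 - a/2)
k = -22 (k = -2 + 5*(-4) = -2 - 20 = -22)
(-17 - X(6, -1))/(-23 + o) + k = (-17 - (-½*(-1) - ½*6))/(-23 + 10) - 22 = (-17 - (½ - 3))/(-13) - 22 = -(-17 - 1*(-5/2))/13 - 22 = -(-17 + 5/2)/13 - 22 = -1/13*(-29/2) - 22 = 29/26 - 22 = -543/26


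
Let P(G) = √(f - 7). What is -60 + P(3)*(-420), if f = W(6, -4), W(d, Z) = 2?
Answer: -60 - 420*I*√5 ≈ -60.0 - 939.15*I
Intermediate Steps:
f = 2
P(G) = I*√5 (P(G) = √(2 - 7) = √(-5) = I*√5)
-60 + P(3)*(-420) = -60 + (I*√5)*(-420) = -60 - 420*I*√5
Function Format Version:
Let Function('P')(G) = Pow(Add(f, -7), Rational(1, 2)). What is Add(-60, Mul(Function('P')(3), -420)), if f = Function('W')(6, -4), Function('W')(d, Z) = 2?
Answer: Add(-60, Mul(-420, I, Pow(5, Rational(1, 2)))) ≈ Add(-60.000, Mul(-939.15, I))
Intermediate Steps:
f = 2
Function('P')(G) = Mul(I, Pow(5, Rational(1, 2))) (Function('P')(G) = Pow(Add(2, -7), Rational(1, 2)) = Pow(-5, Rational(1, 2)) = Mul(I, Pow(5, Rational(1, 2))))
Add(-60, Mul(Function('P')(3), -420)) = Add(-60, Mul(Mul(I, Pow(5, Rational(1, 2))), -420)) = Add(-60, Mul(-420, I, Pow(5, Rational(1, 2))))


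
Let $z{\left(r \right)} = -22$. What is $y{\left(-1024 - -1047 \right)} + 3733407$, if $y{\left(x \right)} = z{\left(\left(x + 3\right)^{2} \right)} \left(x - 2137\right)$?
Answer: $3779915$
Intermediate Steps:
$y{\left(x \right)} = 47014 - 22 x$ ($y{\left(x \right)} = - 22 \left(x - 2137\right) = - 22 \left(-2137 + x\right) = 47014 - 22 x$)
$y{\left(-1024 - -1047 \right)} + 3733407 = \left(47014 - 22 \left(-1024 - -1047\right)\right) + 3733407 = \left(47014 - 22 \left(-1024 + 1047\right)\right) + 3733407 = \left(47014 - 506\right) + 3733407 = 46508 + 3733407 = 3779915$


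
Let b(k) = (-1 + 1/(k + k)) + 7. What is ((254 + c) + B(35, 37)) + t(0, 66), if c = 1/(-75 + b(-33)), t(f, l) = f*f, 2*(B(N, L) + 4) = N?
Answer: 2436793/9110 ≈ 267.49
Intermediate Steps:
B(N, L) = -4 + N/2
t(f, l) = f**2
b(k) = 6 + 1/(2*k) (b(k) = (-1 + 1/(2*k)) + 7 = 6 + 1/(2*k))
c = -66/4555 (c = 1/(-75 + (6 + (1/2)/(-33))) = 1/(-75 + (6 + (1/2)*(-1/33))) = 1/(-75 + (6 - 1/66)) = 1/(-75 + 395/66) = 1/(-4555/66) = -66/4555 ≈ -0.014490)
((254 + c) + B(35, 37)) + t(0, 66) = ((254 - 66/4555) + (-4 + (1/2)*35)) + 0**2 = (1156904/4555 + (-4 + 35/2)) + 0 = (1156904/4555 + 27/2) + 0 = 2436793/9110 + 0 = 2436793/9110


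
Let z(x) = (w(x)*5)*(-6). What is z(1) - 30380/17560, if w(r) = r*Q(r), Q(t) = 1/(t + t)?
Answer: -14689/878 ≈ -16.730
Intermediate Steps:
Q(t) = 1/(2*t)
w(r) = 1/2 (w(r) = r*(1/(2*r)) = 1/2)
z(x) = -15 (z(x) = ((1/2)*5)*(-6) = (5/2)*(-6) = -15)
z(1) - 30380/17560 = -15 - 30380/17560 = -15 - 30380*1/17560 = -15 - 1519/878 = -14689/878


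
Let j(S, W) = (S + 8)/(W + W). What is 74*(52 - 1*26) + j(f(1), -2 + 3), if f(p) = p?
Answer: 3857/2 ≈ 1928.5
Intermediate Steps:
j(S, W) = (8 + S)/(2*W) (j(S, W) = (8 + S)/((2*W)) = (8 + S)*(1/(2*W)) = (8 + S)/(2*W))
74*(52 - 1*26) + j(f(1), -2 + 3) = 74*(52 - 1*26) + (8 + 1)/(2*(-2 + 3)) = 74*(52 - 26) + (½)*9/1 = 74*26 + (½)*1*9 = 1924 + 9/2 = 3857/2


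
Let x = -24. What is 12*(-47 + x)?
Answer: -852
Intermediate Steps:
12*(-47 + x) = 12*(-47 - 24) = 12*(-71) = -852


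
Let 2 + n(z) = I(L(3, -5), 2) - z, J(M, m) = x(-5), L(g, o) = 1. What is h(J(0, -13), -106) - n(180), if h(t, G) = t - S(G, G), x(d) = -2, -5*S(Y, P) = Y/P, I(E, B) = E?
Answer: 896/5 ≈ 179.20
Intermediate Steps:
S(Y, P) = -Y/(5*P)
J(M, m) = -2
h(t, G) = ⅕ + t (h(t, G) = t - (-1)*G/(5*G) = t - 1*(-⅕) = t + ⅕ = ⅕ + t)
n(z) = -1 - z (n(z) = -2 + (1 - z) = -1 - z)
h(J(0, -13), -106) - n(180) = (⅕ - 2) - (-1 - 1*180) = -9/5 - (-1 - 180) = -9/5 - 1*(-181) = -9/5 + 181 = 896/5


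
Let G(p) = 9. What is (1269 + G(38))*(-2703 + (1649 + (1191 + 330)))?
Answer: 596826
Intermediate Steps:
(1269 + G(38))*(-2703 + (1649 + (1191 + 330))) = (1269 + 9)*(-2703 + (1649 + (1191 + 330))) = 1278*(-2703 + (1649 + 1521)) = 1278*(-2703 + 3170) = 1278*467 = 596826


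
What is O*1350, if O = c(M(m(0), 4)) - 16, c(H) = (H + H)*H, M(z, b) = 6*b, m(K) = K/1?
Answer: 1533600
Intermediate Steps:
m(K) = K (m(K) = K*1 = K)
c(H) = 2*H² (c(H) = (2*H)*H = 2*H²)
O = 1136 (O = 2*(6*4)² - 16 = 2*24² - 16 = 2*576 - 16 = 1152 - 16 = 1136)
O*1350 = 1136*1350 = 1533600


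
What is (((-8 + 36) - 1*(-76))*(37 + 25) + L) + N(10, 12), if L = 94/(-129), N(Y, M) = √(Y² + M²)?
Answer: 831698/129 + 2*√61 ≈ 6462.9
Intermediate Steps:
N(Y, M) = √(M² + Y²)
L = -94/129 (L = 94*(-1/129) = -94/129 ≈ -0.72868)
(((-8 + 36) - 1*(-76))*(37 + 25) + L) + N(10, 12) = (((-8 + 36) - 1*(-76))*(37 + 25) - 94/129) + √(12² + 10²) = ((28 + 76)*62 - 94/129) + √(144 + 100) = (104*62 - 94/129) + √244 = (6448 - 94/129) + 2*√61 = 831698/129 + 2*√61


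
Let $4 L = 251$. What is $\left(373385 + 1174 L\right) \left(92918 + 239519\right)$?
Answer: $\frac{297234248759}{2} \approx 1.4862 \cdot 10^{11}$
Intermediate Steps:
$L = \frac{251}{4}$ ($L = \frac{1}{4} \cdot 251 = \frac{251}{4} \approx 62.75$)
$\left(373385 + 1174 L\right) \left(92918 + 239519\right) = \left(373385 + 1174 \cdot \frac{251}{4}\right) \left(92918 + 239519\right) = \left(373385 + \frac{147337}{2}\right) 332437 = \frac{894107}{2} \cdot 332437 = \frac{297234248759}{2}$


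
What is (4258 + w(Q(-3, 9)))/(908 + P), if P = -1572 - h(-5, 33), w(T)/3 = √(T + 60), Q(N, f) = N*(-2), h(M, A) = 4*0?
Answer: -2129/332 - 3*√66/664 ≈ -6.4494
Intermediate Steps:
h(M, A) = 0
Q(N, f) = -2*N
w(T) = 3*√(60 + T) (w(T) = 3*√(T + 60) = 3*√(60 + T))
P = -1572 (P = -1572 - 1*0 = -1572 + 0 = -1572)
(4258 + w(Q(-3, 9)))/(908 + P) = (4258 + 3*√(60 - 2*(-3)))/(908 - 1572) = (4258 + 3*√(60 + 6))/(-664) = (4258 + 3*√66)*(-1/664) = -2129/332 - 3*√66/664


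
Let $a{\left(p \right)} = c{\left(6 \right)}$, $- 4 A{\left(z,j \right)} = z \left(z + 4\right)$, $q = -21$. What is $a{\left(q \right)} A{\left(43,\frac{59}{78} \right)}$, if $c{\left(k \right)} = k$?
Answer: $- \frac{6063}{2} \approx -3031.5$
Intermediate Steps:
$A{\left(z,j \right)} = - \frac{z \left(4 + z\right)}{4}$ ($A{\left(z,j \right)} = - \frac{z \left(z + 4\right)}{4} = - \frac{z \left(4 + z\right)}{4}$)
$a{\left(p \right)} = 6$
$a{\left(q \right)} A{\left(43,\frac{59}{78} \right)} = 6 \left(\left(- \frac{1}{4}\right) 43 \left(4 + 43\right)\right) = 6 \left(\left(- \frac{1}{4}\right) 43 \cdot 47\right) = 6 \left(- \frac{2021}{4}\right) = - \frac{6063}{2}$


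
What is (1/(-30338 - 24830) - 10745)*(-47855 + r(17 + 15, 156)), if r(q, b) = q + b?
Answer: 28256051934387/55168 ≈ 5.1218e+8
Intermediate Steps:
r(q, b) = b + q
(1/(-30338 - 24830) - 10745)*(-47855 + r(17 + 15, 156)) = (1/(-30338 - 24830) - 10745)*(-47855 + (156 + (17 + 15))) = (1/(-55168) - 10745)*(-47855 + (156 + 32)) = (-1/55168 - 10745)*(-47855 + 188) = -592780161/55168*(-47667) = 28256051934387/55168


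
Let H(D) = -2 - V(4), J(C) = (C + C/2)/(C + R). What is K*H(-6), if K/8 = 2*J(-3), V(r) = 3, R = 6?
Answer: 120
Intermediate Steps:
J(C) = 3*C/(2*(6 + C)) (J(C) = (C + C/2)/(C + 6) = (C + C*(½))/(6 + C) = (C + C/2)/(6 + C) = (3*C/2)/(6 + C) = 3*C/(2*(6 + C)))
H(D) = -5 (H(D) = -2 - 1*3 = -2 - 3 = -5)
K = -24 (K = 8*(2*((3/2)*(-3)/(6 - 3))) = 8*(2*((3/2)*(-3)/3)) = 8*(2*((3/2)*(-3)*(⅓))) = 8*(2*(-3/2)) = 8*(-3) = -24)
K*H(-6) = -24*(-5) = 120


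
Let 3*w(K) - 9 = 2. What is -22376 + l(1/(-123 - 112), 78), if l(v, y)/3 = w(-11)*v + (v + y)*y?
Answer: -193877/47 ≈ -4125.0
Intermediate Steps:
w(K) = 11/3 (w(K) = 3 + (1/3)*2 = 3 + 2/3 = 11/3)
l(v, y) = 11*v + 3*y*(v + y) (l(v, y) = 3*(11*v/3 + (v + y)*y) = 3*(11*v/3 + y*(v + y)) = 11*v + 3*y*(v + y))
-22376 + l(1/(-123 - 112), 78) = -22376 + (3*78**2 + 11/(-123 - 112) + 3*78/(-123 - 112)) = -22376 + (3*6084 + 11/(-235) + 3*78/(-235)) = -22376 + (18252 + 11*(-1/235) + 3*(-1/235)*78) = -22376 + (18252 - 11/235 - 234/235) = -22376 + 857795/47 = -193877/47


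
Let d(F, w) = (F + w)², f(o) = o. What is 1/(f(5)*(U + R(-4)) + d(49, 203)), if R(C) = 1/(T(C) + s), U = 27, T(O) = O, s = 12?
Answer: 8/509117 ≈ 1.5713e-5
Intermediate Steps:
R(C) = 1/(12 + C) (R(C) = 1/(C + 12) = 1/(12 + C))
1/(f(5)*(U + R(-4)) + d(49, 203)) = 1/(5*(27 + 1/(12 - 4)) + (49 + 203)²) = 1/(5*(27 + 1/8) + 252²) = 1/(5*(27 + ⅛) + 63504) = 1/(5*(217/8) + 63504) = 1/(1085/8 + 63504) = 1/(509117/8) = 8/509117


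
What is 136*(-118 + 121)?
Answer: 408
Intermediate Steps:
136*(-118 + 121) = 136*3 = 408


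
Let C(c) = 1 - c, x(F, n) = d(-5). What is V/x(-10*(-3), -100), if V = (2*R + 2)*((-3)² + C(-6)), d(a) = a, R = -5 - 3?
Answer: 224/5 ≈ 44.800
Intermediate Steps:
R = -8
x(F, n) = -5
V = -224 (V = (2*(-8) + 2)*((-3)² + (1 - 1*(-6))) = (-16 + 2)*(9 + (1 + 6)) = -14*(9 + 7) = -14*16 = -224)
V/x(-10*(-3), -100) = -224/(-5) = -224*(-⅕) = 224/5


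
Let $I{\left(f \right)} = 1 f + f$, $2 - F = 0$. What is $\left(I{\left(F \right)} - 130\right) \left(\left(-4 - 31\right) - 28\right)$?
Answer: $7938$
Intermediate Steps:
$F = 2$ ($F = 2 - 0 = 2 + 0 = 2$)
$I{\left(f \right)} = 2 f$ ($I{\left(f \right)} = f + f = 2 f$)
$\left(I{\left(F \right)} - 130\right) \left(\left(-4 - 31\right) - 28\right) = \left(2 \cdot 2 - 130\right) \left(\left(-4 - 31\right) - 28\right) = \left(4 - 130\right) \left(-35 - 28\right) = \left(-126\right) \left(-63\right) = 7938$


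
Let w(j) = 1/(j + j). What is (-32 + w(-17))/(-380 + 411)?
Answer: -1089/1054 ≈ -1.0332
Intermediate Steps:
w(j) = 1/(2*j)
(-32 + w(-17))/(-380 + 411) = (-32 + (½)/(-17))/(-380 + 411) = (-32 + (½)*(-1/17))/31 = (-32 - 1/34)*(1/31) = -1089/34*1/31 = -1089/1054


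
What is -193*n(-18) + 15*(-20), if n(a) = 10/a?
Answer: -1735/9 ≈ -192.78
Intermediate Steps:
-193*n(-18) + 15*(-20) = -1930/(-18) + 15*(-20) = -1930*(-1)/18 - 300 = -193*(-5/9) - 300 = 965/9 - 300 = -1735/9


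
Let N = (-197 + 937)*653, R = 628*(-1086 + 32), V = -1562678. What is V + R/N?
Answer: -188779481268/120805 ≈ -1.5627e+6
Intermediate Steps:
R = -661912 (R = 628*(-1054) = -661912)
N = 483220 (N = 740*653 = 483220)
V + R/N = -1562678 - 661912/483220 = -1562678 - 661912*1/483220 = -1562678 - 165478/120805 = -188779481268/120805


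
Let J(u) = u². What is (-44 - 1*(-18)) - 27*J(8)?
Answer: -1754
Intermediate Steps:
(-44 - 1*(-18)) - 27*J(8) = (-44 - 1*(-18)) - 27*8² = (-44 + 18) - 27*64 = -26 - 1728 = -1754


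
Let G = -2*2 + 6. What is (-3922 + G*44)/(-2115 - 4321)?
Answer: 1917/3218 ≈ 0.59571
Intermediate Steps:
G = 2 (G = -4 + 6 = 2)
(-3922 + G*44)/(-2115 - 4321) = (-3922 + 2*44)/(-2115 - 4321) = (-3922 + 88)/(-6436) = -3834*(-1/6436) = 1917/3218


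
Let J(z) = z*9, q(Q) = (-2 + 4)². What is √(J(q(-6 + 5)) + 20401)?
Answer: √20437 ≈ 142.96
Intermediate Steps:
q(Q) = 4 (q(Q) = 2² = 4)
J(z) = 9*z
√(J(q(-6 + 5)) + 20401) = √(9*4 + 20401) = √(36 + 20401) = √20437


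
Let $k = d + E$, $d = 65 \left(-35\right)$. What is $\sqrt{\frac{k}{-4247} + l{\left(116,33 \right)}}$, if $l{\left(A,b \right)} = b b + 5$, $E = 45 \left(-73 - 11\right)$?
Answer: $\frac{\sqrt{19758203431}}{4247} \approx 33.097$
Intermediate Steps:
$E = -3780$ ($E = 45 \left(-84\right) = -3780$)
$d = -2275$
$l{\left(A,b \right)} = 5 + b^{2}$ ($l{\left(A,b \right)} = b^{2} + 5 = 5 + b^{2}$)
$k = -6055$ ($k = -2275 - 3780 = -6055$)
$\sqrt{\frac{k}{-4247} + l{\left(116,33 \right)}} = \sqrt{- \frac{6055}{-4247} + \left(5 + 33^{2}\right)} = \sqrt{\left(-6055\right) \left(- \frac{1}{4247}\right) + \left(5 + 1089\right)} = \sqrt{\frac{6055}{4247} + 1094} = \sqrt{\frac{4652273}{4247}} = \frac{\sqrt{19758203431}}{4247}$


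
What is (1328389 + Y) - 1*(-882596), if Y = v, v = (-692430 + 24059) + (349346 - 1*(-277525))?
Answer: 2169485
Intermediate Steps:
v = -41500 (v = -668371 + (349346 + 277525) = -668371 + 626871 = -41500)
Y = -41500
(1328389 + Y) - 1*(-882596) = (1328389 - 41500) - 1*(-882596) = 1286889 + 882596 = 2169485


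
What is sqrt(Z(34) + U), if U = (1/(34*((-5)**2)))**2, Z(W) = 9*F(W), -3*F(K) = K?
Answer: I*sqrt(73694999)/850 ≈ 10.1*I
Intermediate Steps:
F(K) = -K/3
Z(W) = -3*W (Z(W) = 9*(-W/3) = -3*W)
U = 1/722500 (U = ((1/34)/25)**2 = ((1/34)*(1/25))**2 = (1/850)**2 = 1/722500 ≈ 1.3841e-6)
sqrt(Z(34) + U) = sqrt(-3*34 + 1/722500) = sqrt(-102 + 1/722500) = sqrt(-73694999/722500) = I*sqrt(73694999)/850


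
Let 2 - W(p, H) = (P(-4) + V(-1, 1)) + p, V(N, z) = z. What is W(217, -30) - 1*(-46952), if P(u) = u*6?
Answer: 46760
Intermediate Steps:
P(u) = 6*u
W(p, H) = 25 - p (W(p, H) = 2 - ((6*(-4) + 1) + p) = 2 - ((-24 + 1) + p) = 2 - (-23 + p) = 2 + (23 - p) = 25 - p)
W(217, -30) - 1*(-46952) = (25 - 1*217) - 1*(-46952) = (25 - 217) + 46952 = -192 + 46952 = 46760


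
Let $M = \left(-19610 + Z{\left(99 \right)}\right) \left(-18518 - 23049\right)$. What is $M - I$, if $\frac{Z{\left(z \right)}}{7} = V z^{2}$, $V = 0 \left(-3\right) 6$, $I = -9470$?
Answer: $815138340$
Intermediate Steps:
$V = 0$ ($V = 0 \cdot 6 = 0$)
$Z{\left(z \right)} = 0$ ($Z{\left(z \right)} = 7 \cdot 0 z^{2} = 7 \cdot 0 = 0$)
$M = 815128870$ ($M = \left(-19610 + 0\right) \left(-18518 - 23049\right) = \left(-19610\right) \left(-41567\right) = 815128870$)
$M - I = 815128870 - -9470 = 815128870 + 9470 = 815138340$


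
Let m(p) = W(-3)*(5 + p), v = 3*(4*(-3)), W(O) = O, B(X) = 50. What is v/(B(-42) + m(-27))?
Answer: -9/29 ≈ -0.31034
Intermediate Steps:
v = -36 (v = 3*(-12) = -36)
m(p) = -15 - 3*p (m(p) = -3*(5 + p) = -15 - 3*p)
v/(B(-42) + m(-27)) = -36/(50 + (-15 - 3*(-27))) = -36/(50 + (-15 + 81)) = -36/(50 + 66) = -36/116 = -36*1/116 = -9/29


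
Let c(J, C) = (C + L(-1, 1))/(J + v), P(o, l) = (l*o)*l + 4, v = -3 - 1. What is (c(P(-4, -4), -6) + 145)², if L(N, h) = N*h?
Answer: 86248369/4096 ≈ 21057.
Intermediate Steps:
v = -4
P(o, l) = 4 + o*l² (P(o, l) = o*l² + 4 = 4 + o*l²)
c(J, C) = (-1 + C)/(-4 + J) (c(J, C) = (C - 1*1)/(J - 4) = (C - 1)/(-4 + J) = (-1 + C)/(-4 + J))
(c(P(-4, -4), -6) + 145)² = ((-1 - 6)/(-4 + (4 - 4*(-4)²)) + 145)² = (-7/(-4 + (4 - 4*16)) + 145)² = (-7/(-4 + (4 - 64)) + 145)² = (-7/(-4 - 60) + 145)² = (-7/(-64) + 145)² = (-1/64*(-7) + 145)² = (7/64 + 145)² = (9287/64)² = 86248369/4096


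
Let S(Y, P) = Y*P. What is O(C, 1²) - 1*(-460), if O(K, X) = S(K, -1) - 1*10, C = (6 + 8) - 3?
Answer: 439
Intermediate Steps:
C = 11 (C = 14 - 3 = 11)
S(Y, P) = P*Y
O(K, X) = -10 - K (O(K, X) = -K - 1*10 = -K - 10 = -10 - K)
O(C, 1²) - 1*(-460) = (-10 - 1*11) - 1*(-460) = (-10 - 11) + 460 = -21 + 460 = 439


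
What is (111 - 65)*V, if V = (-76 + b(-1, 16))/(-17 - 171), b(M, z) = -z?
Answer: 1058/47 ≈ 22.511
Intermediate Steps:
V = 23/47 (V = (-76 - 1*16)/(-17 - 171) = (-76 - 16)/(-188) = -92*(-1/188) = 23/47 ≈ 0.48936)
(111 - 65)*V = (111 - 65)*(23/47) = 46*(23/47) = 1058/47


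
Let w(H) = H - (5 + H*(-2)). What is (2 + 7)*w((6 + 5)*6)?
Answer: 1737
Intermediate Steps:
w(H) = -5 + 3*H (w(H) = H - (5 - 2*H) = H + (-5 + 2*H) = -5 + 3*H)
(2 + 7)*w((6 + 5)*6) = (2 + 7)*(-5 + 3*((6 + 5)*6)) = 9*(-5 + 3*(11*6)) = 9*(-5 + 3*66) = 9*(-5 + 198) = 9*193 = 1737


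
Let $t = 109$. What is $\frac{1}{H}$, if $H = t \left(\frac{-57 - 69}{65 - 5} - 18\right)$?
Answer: $- \frac{10}{21909} \approx -0.00045643$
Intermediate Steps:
$H = - \frac{21909}{10}$ ($H = 109 \left(\frac{-57 - 69}{65 - 5} - 18\right) = 109 \left(- \frac{126}{60} - 18\right) = 109 \left(\left(-126\right) \frac{1}{60} - 18\right) = 109 \left(- \frac{21}{10} - 18\right) = 109 \left(- \frac{201}{10}\right) = - \frac{21909}{10} \approx -2190.9$)
$\frac{1}{H} = \frac{1}{- \frac{21909}{10}} = - \frac{10}{21909}$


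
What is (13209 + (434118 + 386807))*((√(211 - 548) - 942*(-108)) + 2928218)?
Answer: 2527387649836 + 834134*I*√337 ≈ 2.5274e+12 + 1.5313e+7*I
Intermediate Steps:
(13209 + (434118 + 386807))*((√(211 - 548) - 942*(-108)) + 2928218) = (13209 + 820925)*((√(-337) + 101736) + 2928218) = 834134*((I*√337 + 101736) + 2928218) = 834134*((101736 + I*√337) + 2928218) = 834134*(3029954 + I*√337) = 2527387649836 + 834134*I*√337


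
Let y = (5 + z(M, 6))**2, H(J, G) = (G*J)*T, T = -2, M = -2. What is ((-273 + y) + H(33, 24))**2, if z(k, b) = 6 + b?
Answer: 2458624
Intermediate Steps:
H(J, G) = -2*G*J (H(J, G) = (G*J)*(-2) = -2*G*J)
y = 289 (y = (5 + (6 + 6))**2 = (5 + 12)**2 = 17**2 = 289)
((-273 + y) + H(33, 24))**2 = ((-273 + 289) - 2*24*33)**2 = (16 - 1584)**2 = (-1568)**2 = 2458624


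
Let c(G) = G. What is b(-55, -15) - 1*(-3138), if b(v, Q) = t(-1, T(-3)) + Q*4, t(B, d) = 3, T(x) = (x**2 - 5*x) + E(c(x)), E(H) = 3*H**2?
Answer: 3081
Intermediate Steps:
T(x) = -5*x + 4*x**2 (T(x) = (x**2 - 5*x) + 3*x**2 = -5*x + 4*x**2)
b(v, Q) = 3 + 4*Q (b(v, Q) = 3 + Q*4 = 3 + 4*Q)
b(-55, -15) - 1*(-3138) = (3 + 4*(-15)) - 1*(-3138) = (3 - 60) + 3138 = -57 + 3138 = 3081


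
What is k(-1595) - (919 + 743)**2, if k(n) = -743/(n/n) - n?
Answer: -2761392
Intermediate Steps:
k(n) = -743 - n (k(n) = -743/1 - n = -743*1 - n = -743 - n)
k(-1595) - (919 + 743)**2 = (-743 - 1*(-1595)) - (919 + 743)**2 = (-743 + 1595) - 1*1662**2 = 852 - 1*2762244 = 852 - 2762244 = -2761392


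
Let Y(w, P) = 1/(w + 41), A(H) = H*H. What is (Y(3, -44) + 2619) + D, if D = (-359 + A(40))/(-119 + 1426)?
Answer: 150669363/57508 ≈ 2620.0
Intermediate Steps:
A(H) = H**2
D = 1241/1307 (D = (-359 + 40**2)/(-119 + 1426) = (-359 + 1600)/1307 = 1241*(1/1307) = 1241/1307 ≈ 0.94950)
Y(w, P) = 1/(41 + w)
(Y(3, -44) + 2619) + D = (1/(41 + 3) + 2619) + 1241/1307 = (1/44 + 2619) + 1241/1307 = 115237/44 + 1241/1307 = 150669363/57508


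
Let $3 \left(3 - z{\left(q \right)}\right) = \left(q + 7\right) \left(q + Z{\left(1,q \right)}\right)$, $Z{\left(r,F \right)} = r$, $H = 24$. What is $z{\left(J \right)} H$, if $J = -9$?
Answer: $-56$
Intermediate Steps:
$z{\left(q \right)} = 3 - \frac{\left(1 + q\right) \left(7 + q\right)}{3}$ ($z{\left(q \right)} = 3 - \frac{\left(q + 7\right) \left(q + 1\right)}{3} = 3 - \frac{\left(7 + q\right) \left(1 + q\right)}{3} = 3 - \frac{\left(1 + q\right) \left(7 + q\right)}{3}$)
$z{\left(J \right)} H = \left(\frac{2}{3} - -24 - \frac{\left(-9\right)^{2}}{3}\right) 24 = \left(\frac{2}{3} + 24 - 27\right) 24 = \left(- \frac{7}{3}\right) 24 = -56$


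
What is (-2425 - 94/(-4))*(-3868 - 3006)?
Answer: 16507911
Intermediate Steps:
(-2425 - 94/(-4))*(-3868 - 3006) = (-2425 - 1/4*(-94))*(-6874) = (-2425 + 47/2)*(-6874) = -4803/2*(-6874) = 16507911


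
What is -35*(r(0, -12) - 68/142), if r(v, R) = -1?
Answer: 3675/71 ≈ 51.761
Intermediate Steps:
-35*(r(0, -12) - 68/142) = -35*(-1 - 68/142) = -35*(-1 - 68*1/142) = -35*(-1 - 34/71) = -35*(-105/71) = 3675/71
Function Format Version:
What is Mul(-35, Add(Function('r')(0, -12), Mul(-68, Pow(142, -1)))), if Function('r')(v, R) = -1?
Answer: Rational(3675, 71) ≈ 51.761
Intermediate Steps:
Mul(-35, Add(Function('r')(0, -12), Mul(-68, Pow(142, -1)))) = Mul(-35, Add(-1, Mul(-68, Pow(142, -1)))) = Mul(-35, Add(-1, Mul(-68, Rational(1, 142)))) = Mul(-35, Add(-1, Rational(-34, 71))) = Mul(-35, Rational(-105, 71)) = Rational(3675, 71)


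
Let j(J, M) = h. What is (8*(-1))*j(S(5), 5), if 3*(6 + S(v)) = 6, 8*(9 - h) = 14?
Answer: -58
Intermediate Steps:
h = 29/4 (h = 9 - ⅛*14 = 9 - 7/4 = 29/4 ≈ 7.2500)
S(v) = -4 (S(v) = -6 + (⅓)*6 = -6 + 2 = -4)
j(J, M) = 29/4
(8*(-1))*j(S(5), 5) = (8*(-1))*(29/4) = -8*29/4 = -58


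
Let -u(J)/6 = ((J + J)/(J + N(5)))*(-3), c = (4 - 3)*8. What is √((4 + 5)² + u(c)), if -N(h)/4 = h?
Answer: √57 ≈ 7.5498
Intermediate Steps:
N(h) = -4*h
c = 8 (c = 1*8 = 8)
u(J) = 36*J/(-20 + J) (u(J) = -6*(J + J)/(J - 4*5)*(-3) = -6*(2*J)/(J - 20)*(-3) = -6*(2*J)/(-20 + J)*(-3) = -6*2*J/(-20 + J)*(-3) = -(-36)*J/(-20 + J) = 36*J/(-20 + J))
√((4 + 5)² + u(c)) = √((4 + 5)² + 36*8/(-20 + 8)) = √(9² + 36*8/(-12)) = √(81 + 36*8*(-1/12)) = √(81 - 24) = √57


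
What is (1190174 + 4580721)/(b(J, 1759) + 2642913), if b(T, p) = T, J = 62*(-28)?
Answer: 5770895/2641177 ≈ 2.1850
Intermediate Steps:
J = -1736
(1190174 + 4580721)/(b(J, 1759) + 2642913) = (1190174 + 4580721)/(-1736 + 2642913) = 5770895/2641177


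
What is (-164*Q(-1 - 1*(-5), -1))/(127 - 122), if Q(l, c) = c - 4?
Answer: 164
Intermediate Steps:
Q(l, c) = -4 + c
(-164*Q(-1 - 1*(-5), -1))/(127 - 122) = (-164*(-4 - 1))/(127 - 122) = -164*(-5)/5 = 820*(⅕) = 164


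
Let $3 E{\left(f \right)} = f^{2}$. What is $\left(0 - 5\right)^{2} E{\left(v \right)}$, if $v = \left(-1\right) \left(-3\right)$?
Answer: $75$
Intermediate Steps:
$v = 3$
$E{\left(f \right)} = \frac{f^{2}}{3}$
$\left(0 - 5\right)^{2} E{\left(v \right)} = \left(0 - 5\right)^{2} \frac{3^{2}}{3} = \left(-5\right)^{2} \cdot \frac{1}{3} \cdot 9 = 25 \cdot 3 = 75$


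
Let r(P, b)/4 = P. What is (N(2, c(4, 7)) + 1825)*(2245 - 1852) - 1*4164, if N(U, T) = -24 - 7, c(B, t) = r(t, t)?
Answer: 700878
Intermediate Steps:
r(P, b) = 4*P
c(B, t) = 4*t
N(U, T) = -31
(N(2, c(4, 7)) + 1825)*(2245 - 1852) - 1*4164 = (-31 + 1825)*(2245 - 1852) - 1*4164 = 1794*393 - 4164 = 705042 - 4164 = 700878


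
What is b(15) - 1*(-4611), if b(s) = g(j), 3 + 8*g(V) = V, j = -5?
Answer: 4610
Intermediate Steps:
g(V) = -3/8 + V/8
b(s) = -1 (b(s) = -3/8 + (⅛)*(-5) = -3/8 - 5/8 = -1)
b(15) - 1*(-4611) = -1 - 1*(-4611) = -1 + 4611 = 4610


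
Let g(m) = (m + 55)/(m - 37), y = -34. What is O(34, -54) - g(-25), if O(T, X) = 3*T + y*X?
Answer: 60093/31 ≈ 1938.5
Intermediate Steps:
O(T, X) = -34*X + 3*T (O(T, X) = 3*T - 34*X = -34*X + 3*T)
g(m) = (55 + m)/(-37 + m)
O(34, -54) - g(-25) = (-34*(-54) + 3*34) - (55 - 25)/(-37 - 25) = (1836 + 102) - 30/(-62) = 1938 - (-1)*30/62 = 1938 - 1*(-15/31) = 1938 + 15/31 = 60093/31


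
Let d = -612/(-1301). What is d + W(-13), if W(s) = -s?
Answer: 17525/1301 ≈ 13.470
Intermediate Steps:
d = 612/1301 (d = -612*(-1/1301) = 612/1301 ≈ 0.47041)
d + W(-13) = 612/1301 - 1*(-13) = 612/1301 + 13 = 17525/1301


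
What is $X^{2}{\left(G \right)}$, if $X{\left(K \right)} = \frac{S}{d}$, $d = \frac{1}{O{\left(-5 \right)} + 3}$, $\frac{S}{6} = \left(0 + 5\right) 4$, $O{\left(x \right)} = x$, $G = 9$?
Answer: $57600$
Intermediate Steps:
$S = 120$ ($S = 6 \left(0 + 5\right) 4 = 6 \cdot 5 \cdot 4 = 6 \cdot 20 = 120$)
$d = - \frac{1}{2}$ ($d = \frac{1}{-5 + 3} = \frac{1}{-2} = - \frac{1}{2} \approx -0.5$)
$X{\left(K \right)} = -240$ ($X{\left(K \right)} = \frac{120}{- \frac{1}{2}} = 120 \left(-2\right) = -240$)
$X^{2}{\left(G \right)} = \left(-240\right)^{2} = 57600$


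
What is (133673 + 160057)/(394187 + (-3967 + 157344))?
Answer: 146865/273782 ≈ 0.53643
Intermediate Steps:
(133673 + 160057)/(394187 + (-3967 + 157344)) = 293730/(394187 + 153377) = 293730/547564 = 293730*(1/547564) = 146865/273782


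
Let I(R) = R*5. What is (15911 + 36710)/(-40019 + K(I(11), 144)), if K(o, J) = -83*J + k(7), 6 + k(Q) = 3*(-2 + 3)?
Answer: -52621/51974 ≈ -1.0124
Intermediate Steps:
k(Q) = -3 (k(Q) = -6 + 3*(-2 + 3) = -6 + 3*1 = -6 + 3 = -3)
I(R) = 5*R
K(o, J) = -3 - 83*J (K(o, J) = -83*J - 3 = -3 - 83*J)
(15911 + 36710)/(-40019 + K(I(11), 144)) = (15911 + 36710)/(-40019 + (-3 - 83*144)) = 52621/(-40019 + (-3 - 11952)) = 52621/(-40019 - 11955) = 52621/(-51974) = 52621*(-1/51974) = -52621/51974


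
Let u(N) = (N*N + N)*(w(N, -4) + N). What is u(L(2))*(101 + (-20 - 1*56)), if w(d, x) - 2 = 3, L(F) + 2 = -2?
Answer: 300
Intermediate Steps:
L(F) = -4 (L(F) = -2 - 2 = -4)
w(d, x) = 5 (w(d, x) = 2 + 3 = 5)
u(N) = (5 + N)*(N + N**2) (u(N) = (N*N + N)*(5 + N) = (N**2 + N)*(5 + N) = (N + N**2)*(5 + N) = (5 + N)*(N + N**2))
u(L(2))*(101 + (-20 - 1*56)) = (-4*(5 + (-4)**2 + 6*(-4)))*(101 + (-20 - 1*56)) = (-4*(5 + 16 - 24))*(101 + (-20 - 56)) = (-4*(-3))*(101 - 76) = 12*25 = 300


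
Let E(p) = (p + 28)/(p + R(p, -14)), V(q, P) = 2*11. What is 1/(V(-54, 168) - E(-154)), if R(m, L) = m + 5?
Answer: 101/2180 ≈ 0.046330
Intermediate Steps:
R(m, L) = 5 + m
V(q, P) = 22
E(p) = (28 + p)/(5 + 2*p) (E(p) = (p + 28)/(p + (5 + p)) = (28 + p)/(5 + 2*p))
1/(V(-54, 168) - E(-154)) = 1/(22 - (28 - 154)/(5 + 2*(-154))) = 1/(22 - (-126)/(5 - 308)) = 1/(22 - (-126)/(-303)) = 1/(22 - (-1)*(-126)/303) = 1/(22 - 1*42/101) = 1/(22 - 42/101) = 1/(2180/101) = 101/2180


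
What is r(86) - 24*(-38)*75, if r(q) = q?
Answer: 68486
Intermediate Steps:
r(86) - 24*(-38)*75 = 86 - 24*(-38)*75 = 86 + 912*75 = 86 + 68400 = 68486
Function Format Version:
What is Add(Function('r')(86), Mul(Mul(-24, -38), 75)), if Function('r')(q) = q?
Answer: 68486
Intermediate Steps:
Add(Function('r')(86), Mul(Mul(-24, -38), 75)) = Add(86, Mul(Mul(-24, -38), 75)) = Add(86, Mul(912, 75)) = Add(86, 68400) = 68486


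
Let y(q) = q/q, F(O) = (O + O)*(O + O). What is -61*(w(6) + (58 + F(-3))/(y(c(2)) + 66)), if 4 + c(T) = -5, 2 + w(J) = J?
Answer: -22082/67 ≈ -329.58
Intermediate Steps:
w(J) = -2 + J
c(T) = -9 (c(T) = -4 - 5 = -9)
F(O) = 4*O**2 (F(O) = (2*O)*(2*O) = 4*O**2)
y(q) = 1
-61*(w(6) + (58 + F(-3))/(y(c(2)) + 66)) = -61*((-2 + 6) + (58 + 4*(-3)**2)/(1 + 66)) = -61*(4 + (58 + 4*9)/67) = -61*(4 + (58 + 36)*(1/67)) = -61*(4 + 94*(1/67)) = -61*(4 + 94/67) = -61*362/67 = -22082/67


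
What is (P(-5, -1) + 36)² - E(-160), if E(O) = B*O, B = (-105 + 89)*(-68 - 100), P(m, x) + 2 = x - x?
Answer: 431236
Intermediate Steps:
P(m, x) = -2 (P(m, x) = -2 + (x - x) = -2 + 0 = -2)
B = 2688 (B = -16*(-168) = 2688)
E(O) = 2688*O
(P(-5, -1) + 36)² - E(-160) = (-2 + 36)² - 2688*(-160) = 34² - 1*(-430080) = 1156 + 430080 = 431236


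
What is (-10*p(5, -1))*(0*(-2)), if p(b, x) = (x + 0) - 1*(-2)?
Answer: 0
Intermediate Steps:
p(b, x) = 2 + x (p(b, x) = x + 2 = 2 + x)
(-10*p(5, -1))*(0*(-2)) = (-10*(2 - 1))*(0*(-2)) = -10*1*0 = -10*0 = 0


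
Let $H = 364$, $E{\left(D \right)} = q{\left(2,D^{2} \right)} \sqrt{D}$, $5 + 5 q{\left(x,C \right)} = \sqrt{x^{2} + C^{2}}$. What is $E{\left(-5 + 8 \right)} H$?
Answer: $\frac{364 \sqrt{3} \left(-5 + \sqrt{85}\right)}{5} \approx 532.06$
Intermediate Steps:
$q{\left(x,C \right)} = -1 + \frac{\sqrt{C^{2} + x^{2}}}{5}$ ($q{\left(x,C \right)} = -1 + \frac{\sqrt{x^{2} + C^{2}}}{5} = -1 + \frac{\sqrt{C^{2} + x^{2}}}{5}$)
$E{\left(D \right)} = \sqrt{D} \left(-1 + \frac{\sqrt{4 + D^{4}}}{5}\right)$ ($E{\left(D \right)} = \left(-1 + \frac{\sqrt{\left(D^{2}\right)^{2} + 2^{2}}}{5}\right) \sqrt{D} = \left(-1 + \frac{\sqrt{D^{4} + 4}}{5}\right) \sqrt{D} = \left(-1 + \frac{\sqrt{4 + D^{4}}}{5}\right) \sqrt{D} = \sqrt{D} \left(-1 + \frac{\sqrt{4 + D^{4}}}{5}\right)$)
$E{\left(-5 + 8 \right)} H = \frac{\sqrt{-5 + 8} \left(-5 + \sqrt{4 + \left(-5 + 8\right)^{4}}\right)}{5} \cdot 364 = \frac{\sqrt{3} \left(-5 + \sqrt{4 + 3^{4}}\right)}{5} \cdot 364 = \frac{\sqrt{3} \left(-5 + \sqrt{4 + 81}\right)}{5} \cdot 364 = \frac{\sqrt{3} \left(-5 + \sqrt{85}\right)}{5} \cdot 364 = \frac{364 \sqrt{3} \left(-5 + \sqrt{85}\right)}{5}$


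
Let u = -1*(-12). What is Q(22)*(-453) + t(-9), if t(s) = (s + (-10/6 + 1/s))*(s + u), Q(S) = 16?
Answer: -21841/3 ≈ -7280.3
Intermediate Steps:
u = 12
t(s) = (12 + s)*(-5/3 + s + 1/s) (t(s) = (s + (-10/6 + 1/s))*(s + 12) = (s + (-10*1/6 + 1/s))*(12 + s) = (s + (-5/3 + 1/s))*(12 + s) = (-5/3 + s + 1/s)*(12 + s) = (12 + s)*(-5/3 + s + 1/s))
Q(22)*(-453) + t(-9) = 16*(-453) + (-19 + (-9)**2 + 12/(-9) + (31/3)*(-9)) = -7248 + (-19 + 81 + 12*(-1/9) - 93) = -7248 + (-19 + 81 - 4/3 - 93) = -7248 - 97/3 = -21841/3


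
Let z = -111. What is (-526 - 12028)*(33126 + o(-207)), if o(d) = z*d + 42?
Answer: -704844330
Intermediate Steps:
o(d) = 42 - 111*d (o(d) = -111*d + 42 = 42 - 111*d)
(-526 - 12028)*(33126 + o(-207)) = (-526 - 12028)*(33126 + (42 - 111*(-207))) = -12554*(33126 + (42 + 22977)) = -12554*(33126 + 23019) = -12554*56145 = -704844330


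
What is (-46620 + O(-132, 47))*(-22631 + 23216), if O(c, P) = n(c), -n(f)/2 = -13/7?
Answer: -190893690/7 ≈ -2.7271e+7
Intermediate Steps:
n(f) = 26/7 (n(f) = -(-26)/7 = -2*(-13/7) = 26/7)
O(c, P) = 26/7
(-46620 + O(-132, 47))*(-22631 + 23216) = (-46620 + 26/7)*(-22631 + 23216) = -326314/7*585 = -190893690/7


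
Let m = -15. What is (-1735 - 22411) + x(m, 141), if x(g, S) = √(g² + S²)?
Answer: -24146 + 3*√2234 ≈ -24004.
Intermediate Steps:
x(g, S) = √(S² + g²)
(-1735 - 22411) + x(m, 141) = (-1735 - 22411) + √(141² + (-15)²) = -24146 + √(19881 + 225) = -24146 + √20106 = -24146 + 3*√2234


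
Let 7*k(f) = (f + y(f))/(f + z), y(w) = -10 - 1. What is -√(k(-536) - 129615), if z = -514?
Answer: -I*√5716018218/210 ≈ -360.02*I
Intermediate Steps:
y(w) = -11
k(f) = (-11 + f)/(7*(-514 + f)) (k(f) = ((f - 11)/(f - 514))/7 = ((-11 + f)/(-514 + f))/7 = (-11 + f)/(7*(-514 + f)))
-√(k(-536) - 129615) = -√((-11 - 536)/(7*(-514 - 536)) - 129615) = -√((⅐)*(-547)/(-1050) - 129615) = -√((⅐)*(-1/1050)*(-547) - 129615) = -√(547/7350 - 129615) = -√(-952669703/7350) = -I*√5716018218/210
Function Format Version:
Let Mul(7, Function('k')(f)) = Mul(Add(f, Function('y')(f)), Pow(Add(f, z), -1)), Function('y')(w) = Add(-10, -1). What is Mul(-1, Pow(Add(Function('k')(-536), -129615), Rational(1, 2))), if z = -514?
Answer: Mul(Rational(-1, 210), I, Pow(5716018218, Rational(1, 2))) ≈ Mul(-360.02, I)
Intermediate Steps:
Function('y')(w) = -11
Function('k')(f) = Mul(Rational(1, 7), Pow(Add(-514, f), -1), Add(-11, f)) (Function('k')(f) = Mul(Rational(1, 7), Mul(Add(f, -11), Pow(Add(f, -514), -1))) = Mul(Rational(1, 7), Mul(Add(-11, f), Pow(Add(-514, f), -1))) = Mul(Rational(1, 7), Mul(Pow(Add(-514, f), -1), Add(-11, f))) = Mul(Rational(1, 7), Pow(Add(-514, f), -1), Add(-11, f)))
Mul(-1, Pow(Add(Function('k')(-536), -129615), Rational(1, 2))) = Mul(-1, Pow(Add(Mul(Rational(1, 7), Pow(Add(-514, -536), -1), Add(-11, -536)), -129615), Rational(1, 2))) = Mul(-1, Pow(Add(Mul(Rational(1, 7), Pow(-1050, -1), -547), -129615), Rational(1, 2))) = Mul(-1, Pow(Add(Mul(Rational(1, 7), Rational(-1, 1050), -547), -129615), Rational(1, 2))) = Mul(-1, Pow(Add(Rational(547, 7350), -129615), Rational(1, 2))) = Mul(-1, Pow(Rational(-952669703, 7350), Rational(1, 2))) = Mul(-1, Mul(Rational(1, 210), I, Pow(5716018218, Rational(1, 2)))) = Mul(Rational(-1, 210), I, Pow(5716018218, Rational(1, 2)))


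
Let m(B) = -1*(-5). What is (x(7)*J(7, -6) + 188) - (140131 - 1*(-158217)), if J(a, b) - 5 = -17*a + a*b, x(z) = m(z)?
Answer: -298940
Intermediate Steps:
m(B) = 5
x(z) = 5
J(a, b) = 5 - 17*a + a*b (J(a, b) = 5 + (-17*a + a*b) = 5 - 17*a + a*b)
(x(7)*J(7, -6) + 188) - (140131 - 1*(-158217)) = (5*(5 - 17*7 + 7*(-6)) + 188) - (140131 - 1*(-158217)) = (5*(5 - 119 - 42) + 188) - (140131 + 158217) = (5*(-156) + 188) - 1*298348 = (-780 + 188) - 298348 = -592 - 298348 = -298940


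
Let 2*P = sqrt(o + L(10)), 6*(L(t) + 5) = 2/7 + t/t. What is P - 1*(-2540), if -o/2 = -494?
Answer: 2540 + sqrt(192710)/28 ≈ 2555.7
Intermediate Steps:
L(t) = -67/14 (L(t) = -5 + (2/7 + t/t)/6 = -5 + (2*(1/7) + 1)/6 = -5 + (2/7 + 1)/6 = -5 + (1/6)*(9/7) = -5 + 3/14 = -67/14)
o = 988 (o = -2*(-494) = 988)
P = sqrt(192710)/28 (P = sqrt(988 - 67/14)/2 = sqrt(13765/14)/2 = (sqrt(192710)/14)/2 = sqrt(192710)/28 ≈ 15.678)
P - 1*(-2540) = sqrt(192710)/28 - 1*(-2540) = sqrt(192710)/28 + 2540 = 2540 + sqrt(192710)/28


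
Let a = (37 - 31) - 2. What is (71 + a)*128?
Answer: 9600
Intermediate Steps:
a = 4 (a = 6 - 2 = 4)
(71 + a)*128 = (71 + 4)*128 = 75*128 = 9600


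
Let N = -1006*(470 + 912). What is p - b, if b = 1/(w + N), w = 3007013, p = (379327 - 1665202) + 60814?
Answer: -1980581844982/1616721 ≈ -1.2251e+6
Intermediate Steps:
p = -1225061 (p = -1285875 + 60814 = -1225061)
N = -1390292 (N = -1006*1382 = -1390292)
b = 1/1616721 (b = 1/(3007013 - 1390292) = 1/1616721 ≈ 6.1854e-7)
p - b = -1225061 - 1*1/1616721 = -1225061 - 1/1616721 = -1980581844982/1616721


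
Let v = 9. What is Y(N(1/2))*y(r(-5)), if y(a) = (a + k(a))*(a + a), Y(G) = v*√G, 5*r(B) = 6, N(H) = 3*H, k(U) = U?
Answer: 648*√6/25 ≈ 63.491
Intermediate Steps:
r(B) = 6/5 (r(B) = (⅕)*6 = 6/5)
Y(G) = 9*√G
y(a) = 4*a² (y(a) = (a + a)*(a + a) = (2*a)*(2*a) = 4*a²)
Y(N(1/2))*y(r(-5)) = (9*√(3/2))*(4*(6/5)²) = (9*√(3*(½)))*(4*(36/25)) = (9*√(3/2))*(144/25) = (9*(√6/2))*(144/25) = (9*√6/2)*(144/25) = 648*√6/25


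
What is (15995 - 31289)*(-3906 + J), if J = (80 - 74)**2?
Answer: 59187780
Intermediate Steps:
J = 36 (J = 6**2 = 36)
(15995 - 31289)*(-3906 + J) = (15995 - 31289)*(-3906 + 36) = -15294*(-3870) = 59187780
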